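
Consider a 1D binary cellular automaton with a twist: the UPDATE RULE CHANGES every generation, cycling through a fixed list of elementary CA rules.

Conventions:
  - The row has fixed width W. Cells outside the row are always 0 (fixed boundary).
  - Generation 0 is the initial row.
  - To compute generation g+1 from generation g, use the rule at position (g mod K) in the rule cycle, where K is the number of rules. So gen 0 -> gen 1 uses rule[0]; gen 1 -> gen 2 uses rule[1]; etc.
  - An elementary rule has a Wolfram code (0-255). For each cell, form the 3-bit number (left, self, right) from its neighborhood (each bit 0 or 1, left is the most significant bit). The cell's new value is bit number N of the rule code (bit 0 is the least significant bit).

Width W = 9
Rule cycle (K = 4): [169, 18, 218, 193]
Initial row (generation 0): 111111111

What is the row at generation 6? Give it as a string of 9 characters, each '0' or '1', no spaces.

Answer: 000001100

Derivation:
Gen 0: 111111111
Gen 1 (rule 169): 111111110
Gen 2 (rule 18): 000000001
Gen 3 (rule 218): 000000010
Gen 4 (rule 193): 111111000
Gen 5 (rule 169): 111110011
Gen 6 (rule 18): 000001100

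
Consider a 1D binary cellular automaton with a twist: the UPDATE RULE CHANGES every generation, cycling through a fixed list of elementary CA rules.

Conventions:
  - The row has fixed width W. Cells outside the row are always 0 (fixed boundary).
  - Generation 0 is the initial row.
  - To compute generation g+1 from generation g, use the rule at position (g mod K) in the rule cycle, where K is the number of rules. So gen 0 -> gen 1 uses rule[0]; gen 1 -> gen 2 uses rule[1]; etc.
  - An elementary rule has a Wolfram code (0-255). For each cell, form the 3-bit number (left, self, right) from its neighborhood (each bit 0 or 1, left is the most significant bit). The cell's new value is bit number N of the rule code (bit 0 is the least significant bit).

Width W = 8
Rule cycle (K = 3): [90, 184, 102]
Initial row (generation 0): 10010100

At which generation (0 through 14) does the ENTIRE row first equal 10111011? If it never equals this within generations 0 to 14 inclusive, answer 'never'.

Gen 0: 10010100
Gen 1 (rule 90): 01100010
Gen 2 (rule 184): 01010001
Gen 3 (rule 102): 11110011
Gen 4 (rule 90): 10011111
Gen 5 (rule 184): 01011110
Gen 6 (rule 102): 11100010
Gen 7 (rule 90): 10110101
Gen 8 (rule 184): 01101010
Gen 9 (rule 102): 10111110
Gen 10 (rule 90): 00100011
Gen 11 (rule 184): 00010010
Gen 12 (rule 102): 00110110
Gen 13 (rule 90): 01110111
Gen 14 (rule 184): 01101110

Answer: never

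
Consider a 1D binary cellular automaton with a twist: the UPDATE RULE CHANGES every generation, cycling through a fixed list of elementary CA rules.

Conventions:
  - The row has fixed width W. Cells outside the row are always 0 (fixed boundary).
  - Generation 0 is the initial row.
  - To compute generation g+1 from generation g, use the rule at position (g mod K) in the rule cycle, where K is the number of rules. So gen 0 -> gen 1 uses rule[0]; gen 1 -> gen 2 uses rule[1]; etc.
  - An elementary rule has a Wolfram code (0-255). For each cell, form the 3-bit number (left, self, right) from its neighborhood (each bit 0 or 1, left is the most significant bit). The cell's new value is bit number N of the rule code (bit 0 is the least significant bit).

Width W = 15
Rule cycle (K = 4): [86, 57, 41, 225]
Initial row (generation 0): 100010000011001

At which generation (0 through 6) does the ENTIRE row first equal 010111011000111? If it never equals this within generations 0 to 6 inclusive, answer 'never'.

Gen 0: 100010000011001
Gen 1 (rule 86): 110111000101111
Gen 2 (rule 57): 101100110011000
Gen 3 (rule 41): 011000100010011
Gen 4 (rule 225): 001010001000001
Gen 5 (rule 86): 011011011100011
Gen 6 (rule 57): 010110110011010

Answer: never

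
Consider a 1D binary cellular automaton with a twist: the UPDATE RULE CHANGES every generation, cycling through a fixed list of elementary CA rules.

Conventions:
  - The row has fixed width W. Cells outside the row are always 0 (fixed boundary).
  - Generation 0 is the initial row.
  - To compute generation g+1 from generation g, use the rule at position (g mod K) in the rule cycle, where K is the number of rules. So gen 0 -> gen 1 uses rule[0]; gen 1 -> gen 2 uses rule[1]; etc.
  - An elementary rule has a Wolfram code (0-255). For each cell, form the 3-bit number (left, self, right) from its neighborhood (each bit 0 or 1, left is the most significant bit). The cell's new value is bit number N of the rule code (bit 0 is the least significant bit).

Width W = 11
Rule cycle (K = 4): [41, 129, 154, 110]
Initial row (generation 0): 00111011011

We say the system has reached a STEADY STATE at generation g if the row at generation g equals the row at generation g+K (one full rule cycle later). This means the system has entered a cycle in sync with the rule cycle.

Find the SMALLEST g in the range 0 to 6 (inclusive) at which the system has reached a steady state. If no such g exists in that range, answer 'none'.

Gen 0: 00111011011
Gen 1 (rule 41): 10100110110
Gen 2 (rule 129): 00000000000
Gen 3 (rule 154): 00000000000
Gen 4 (rule 110): 00000000000
Gen 5 (rule 41): 11111111111
Gen 6 (rule 129): 01111111110
Gen 7 (rule 154): 11111111101
Gen 8 (rule 110): 10000000111
Gen 9 (rule 41): 00111110100
Gen 10 (rule 129): 10011100001

Answer: none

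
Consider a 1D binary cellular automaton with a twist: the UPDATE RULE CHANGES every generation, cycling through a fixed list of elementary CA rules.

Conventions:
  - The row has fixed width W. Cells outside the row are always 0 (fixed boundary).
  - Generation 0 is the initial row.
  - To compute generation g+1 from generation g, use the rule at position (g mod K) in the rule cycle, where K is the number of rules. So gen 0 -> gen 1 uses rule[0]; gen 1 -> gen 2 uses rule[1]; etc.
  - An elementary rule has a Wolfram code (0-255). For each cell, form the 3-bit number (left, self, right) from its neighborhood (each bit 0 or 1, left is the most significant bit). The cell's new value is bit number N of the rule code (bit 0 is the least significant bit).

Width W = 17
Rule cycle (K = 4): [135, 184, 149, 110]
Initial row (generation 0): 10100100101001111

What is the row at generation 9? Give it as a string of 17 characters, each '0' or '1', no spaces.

Answer: 00001001110111110

Derivation:
Gen 0: 10100100101001111
Gen 1 (rule 135): 10101101101010110
Gen 2 (rule 184): 01011011010101101
Gen 3 (rule 149): 01000000010100001
Gen 4 (rule 110): 11000000111100011
Gen 5 (rule 135): 00011111011001100
Gen 6 (rule 184): 00011110110101010
Gen 7 (rule 149): 11001100000101011
Gen 8 (rule 110): 11011100001111111
Gen 9 (rule 135): 00001001110111110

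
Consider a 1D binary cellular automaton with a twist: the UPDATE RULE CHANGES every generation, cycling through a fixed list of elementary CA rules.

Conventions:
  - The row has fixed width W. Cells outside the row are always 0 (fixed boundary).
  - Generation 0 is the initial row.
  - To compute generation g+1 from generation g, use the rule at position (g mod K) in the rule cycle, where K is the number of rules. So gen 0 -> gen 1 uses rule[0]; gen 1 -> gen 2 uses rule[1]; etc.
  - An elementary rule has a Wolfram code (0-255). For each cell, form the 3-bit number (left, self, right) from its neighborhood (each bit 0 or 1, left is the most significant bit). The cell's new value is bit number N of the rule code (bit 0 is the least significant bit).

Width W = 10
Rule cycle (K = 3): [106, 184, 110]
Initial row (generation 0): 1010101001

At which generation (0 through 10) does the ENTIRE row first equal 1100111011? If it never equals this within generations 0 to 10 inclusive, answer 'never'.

Answer: never

Derivation:
Gen 0: 1010101001
Gen 1 (rule 106): 0101010010
Gen 2 (rule 184): 0010101001
Gen 3 (rule 110): 0111111011
Gen 4 (rule 106): 1100001111
Gen 5 (rule 184): 1010001110
Gen 6 (rule 110): 1110011010
Gen 7 (rule 106): 1010111100
Gen 8 (rule 184): 0101111010
Gen 9 (rule 110): 1111001110
Gen 10 (rule 106): 1001011010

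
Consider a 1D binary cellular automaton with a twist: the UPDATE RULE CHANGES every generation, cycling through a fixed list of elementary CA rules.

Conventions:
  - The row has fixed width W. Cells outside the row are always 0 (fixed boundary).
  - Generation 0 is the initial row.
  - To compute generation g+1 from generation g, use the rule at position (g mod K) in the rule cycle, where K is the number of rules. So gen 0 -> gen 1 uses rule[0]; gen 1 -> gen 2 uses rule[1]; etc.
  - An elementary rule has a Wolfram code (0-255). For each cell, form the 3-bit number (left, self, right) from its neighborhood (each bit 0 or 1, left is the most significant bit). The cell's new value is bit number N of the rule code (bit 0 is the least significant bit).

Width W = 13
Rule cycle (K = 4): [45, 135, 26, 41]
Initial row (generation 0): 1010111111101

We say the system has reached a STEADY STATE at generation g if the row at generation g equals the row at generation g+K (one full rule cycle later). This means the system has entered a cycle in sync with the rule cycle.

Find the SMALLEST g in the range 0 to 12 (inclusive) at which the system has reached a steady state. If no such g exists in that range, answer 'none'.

Gen 0: 1010111111101
Gen 1 (rule 45): 1111100000011
Gen 2 (rule 135): 0111001111100
Gen 3 (rule 26): 1100111000010
Gen 4 (rule 41): 1000100011000
Gen 5 (rule 45): 1010101010011
Gen 6 (rule 135): 1010101010100
Gen 7 (rule 26): 0000000000010
Gen 8 (rule 41): 1111111111000
Gen 9 (rule 45): 1000000000011
Gen 10 (rule 135): 1011111111100
Gen 11 (rule 26): 0010000000010
Gen 12 (rule 41): 1000111111000
Gen 13 (rule 45): 1010100000011
Gen 14 (rule 135): 1010101111100
Gen 15 (rule 26): 0000001000010
Gen 16 (rule 41): 1111100011000

Answer: none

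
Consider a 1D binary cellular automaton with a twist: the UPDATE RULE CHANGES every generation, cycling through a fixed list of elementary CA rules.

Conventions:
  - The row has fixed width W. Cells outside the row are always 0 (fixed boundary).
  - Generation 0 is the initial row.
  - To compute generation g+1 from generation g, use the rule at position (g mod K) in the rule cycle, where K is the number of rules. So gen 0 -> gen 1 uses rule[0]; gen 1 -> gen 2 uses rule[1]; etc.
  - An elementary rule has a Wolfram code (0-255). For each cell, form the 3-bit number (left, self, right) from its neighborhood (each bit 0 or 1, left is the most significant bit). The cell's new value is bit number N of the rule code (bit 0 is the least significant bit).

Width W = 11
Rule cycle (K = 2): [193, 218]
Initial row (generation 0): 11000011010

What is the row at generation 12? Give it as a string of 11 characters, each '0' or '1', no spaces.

Gen 0: 11000011010
Gen 1 (rule 193): 01011001000
Gen 2 (rule 218): 10011110100
Gen 3 (rule 193): 00001110001
Gen 4 (rule 218): 00011111010
Gen 5 (rule 193): 11001111000
Gen 6 (rule 218): 11111111100
Gen 7 (rule 193): 01111111101
Gen 8 (rule 218): 11111111100
Gen 9 (rule 193): 01111111101
Gen 10 (rule 218): 11111111100
Gen 11 (rule 193): 01111111101
Gen 12 (rule 218): 11111111100

Answer: 11111111100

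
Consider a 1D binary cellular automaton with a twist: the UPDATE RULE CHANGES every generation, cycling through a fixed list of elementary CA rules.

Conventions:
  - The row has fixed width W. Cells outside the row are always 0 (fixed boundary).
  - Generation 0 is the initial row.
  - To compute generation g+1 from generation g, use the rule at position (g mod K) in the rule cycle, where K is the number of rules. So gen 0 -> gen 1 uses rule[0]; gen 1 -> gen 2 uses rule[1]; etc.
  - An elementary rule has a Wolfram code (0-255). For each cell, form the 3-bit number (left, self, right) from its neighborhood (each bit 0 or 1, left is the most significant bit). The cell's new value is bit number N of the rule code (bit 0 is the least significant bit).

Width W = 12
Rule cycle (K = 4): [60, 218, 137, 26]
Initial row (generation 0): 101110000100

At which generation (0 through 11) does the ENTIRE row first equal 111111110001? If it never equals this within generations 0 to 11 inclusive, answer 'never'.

Gen 0: 101110000100
Gen 1 (rule 60): 111001000110
Gen 2 (rule 218): 111110101111
Gen 3 (rule 137): 111100001110
Gen 4 (rule 26): 100010011001
Gen 5 (rule 60): 110011010101
Gen 6 (rule 218): 111111000000
Gen 7 (rule 137): 111110011111
Gen 8 (rule 26): 100001110000
Gen 9 (rule 60): 110001001000
Gen 10 (rule 218): 111010110100
Gen 11 (rule 137): 110000100001

Answer: never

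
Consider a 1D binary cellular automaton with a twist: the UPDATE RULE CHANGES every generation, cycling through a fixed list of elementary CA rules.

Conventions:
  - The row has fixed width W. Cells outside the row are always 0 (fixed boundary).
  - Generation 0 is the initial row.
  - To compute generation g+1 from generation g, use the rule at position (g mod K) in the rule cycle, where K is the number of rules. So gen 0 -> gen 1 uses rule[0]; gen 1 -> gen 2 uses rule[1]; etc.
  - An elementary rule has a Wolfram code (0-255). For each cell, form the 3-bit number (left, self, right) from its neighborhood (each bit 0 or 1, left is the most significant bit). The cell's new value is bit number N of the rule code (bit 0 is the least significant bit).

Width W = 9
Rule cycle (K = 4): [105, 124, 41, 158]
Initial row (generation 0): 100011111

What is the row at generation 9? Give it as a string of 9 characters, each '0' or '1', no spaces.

Answer: 011100111

Derivation:
Gen 0: 100011111
Gen 1 (rule 105): 001010001
Gen 2 (rule 124): 001111001
Gen 3 (rule 41): 101000000
Gen 4 (rule 158): 101100000
Gen 5 (rule 105): 011101111
Gen 6 (rule 124): 010111001
Gen 7 (rule 41): 001100000
Gen 8 (rule 158): 011010000
Gen 9 (rule 105): 011100111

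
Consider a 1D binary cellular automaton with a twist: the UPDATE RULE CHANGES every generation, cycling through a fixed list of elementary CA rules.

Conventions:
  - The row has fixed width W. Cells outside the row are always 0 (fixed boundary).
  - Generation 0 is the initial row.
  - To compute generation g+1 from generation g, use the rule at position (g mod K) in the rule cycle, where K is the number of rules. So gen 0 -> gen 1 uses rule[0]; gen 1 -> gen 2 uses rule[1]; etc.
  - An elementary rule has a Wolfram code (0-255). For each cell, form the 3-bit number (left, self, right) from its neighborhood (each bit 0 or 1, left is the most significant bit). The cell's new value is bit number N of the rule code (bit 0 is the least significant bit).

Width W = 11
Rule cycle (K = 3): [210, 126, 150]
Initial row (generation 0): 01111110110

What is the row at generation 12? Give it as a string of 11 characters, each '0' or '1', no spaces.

Answer: 01010000011

Derivation:
Gen 0: 01111110110
Gen 1 (rule 210): 10111110011
Gen 2 (rule 126): 11100011111
Gen 3 (rule 150): 01010101110
Gen 4 (rule 210): 10000000111
Gen 5 (rule 126): 11000001101
Gen 6 (rule 150): 00100010001
Gen 7 (rule 210): 01010101010
Gen 8 (rule 126): 11111111111
Gen 9 (rule 150): 01111111110
Gen 10 (rule 210): 10111111111
Gen 11 (rule 126): 11100000001
Gen 12 (rule 150): 01010000011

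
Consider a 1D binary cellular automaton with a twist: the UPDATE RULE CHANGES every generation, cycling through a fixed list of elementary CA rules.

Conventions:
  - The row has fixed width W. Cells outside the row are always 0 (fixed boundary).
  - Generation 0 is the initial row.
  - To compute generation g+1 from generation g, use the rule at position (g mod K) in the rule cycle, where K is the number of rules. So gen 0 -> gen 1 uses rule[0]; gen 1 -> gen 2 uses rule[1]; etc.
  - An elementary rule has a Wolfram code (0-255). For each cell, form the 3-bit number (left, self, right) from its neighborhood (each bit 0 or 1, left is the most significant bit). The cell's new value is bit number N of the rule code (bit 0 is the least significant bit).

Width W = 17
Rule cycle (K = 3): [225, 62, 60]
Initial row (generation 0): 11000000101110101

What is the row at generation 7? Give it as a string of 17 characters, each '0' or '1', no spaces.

Answer: 00000010010101111

Derivation:
Gen 0: 11000000101110101
Gen 1 (rule 225): 01011110010111010
Gen 2 (rule 62): 11110001111100111
Gen 3 (rule 60): 10001001000010100
Gen 4 (rule 225): 00100000011001001
Gen 5 (rule 62): 01110000110111111
Gen 6 (rule 60): 01001000101100000
Gen 7 (rule 225): 00000010010101111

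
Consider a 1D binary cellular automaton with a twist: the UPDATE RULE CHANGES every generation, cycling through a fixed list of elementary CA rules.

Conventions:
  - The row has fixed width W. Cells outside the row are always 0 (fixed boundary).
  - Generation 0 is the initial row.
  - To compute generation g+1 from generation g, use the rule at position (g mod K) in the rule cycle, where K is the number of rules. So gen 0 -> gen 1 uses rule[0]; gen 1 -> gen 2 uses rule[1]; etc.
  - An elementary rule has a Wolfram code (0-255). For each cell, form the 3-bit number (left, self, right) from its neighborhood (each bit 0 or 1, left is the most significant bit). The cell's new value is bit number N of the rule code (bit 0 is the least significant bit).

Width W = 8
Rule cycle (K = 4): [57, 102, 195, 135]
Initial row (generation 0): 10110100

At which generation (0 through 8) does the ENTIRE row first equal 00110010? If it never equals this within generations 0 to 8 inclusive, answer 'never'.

Gen 0: 10110100
Gen 1 (rule 57): 01101011
Gen 2 (rule 102): 10111101
Gen 3 (rule 195): 00011100
Gen 4 (rule 135): 11101001
Gen 5 (rule 57): 10010100
Gen 6 (rule 102): 10111100
Gen 7 (rule 195): 00011101
Gen 8 (rule 135): 11101001

Answer: never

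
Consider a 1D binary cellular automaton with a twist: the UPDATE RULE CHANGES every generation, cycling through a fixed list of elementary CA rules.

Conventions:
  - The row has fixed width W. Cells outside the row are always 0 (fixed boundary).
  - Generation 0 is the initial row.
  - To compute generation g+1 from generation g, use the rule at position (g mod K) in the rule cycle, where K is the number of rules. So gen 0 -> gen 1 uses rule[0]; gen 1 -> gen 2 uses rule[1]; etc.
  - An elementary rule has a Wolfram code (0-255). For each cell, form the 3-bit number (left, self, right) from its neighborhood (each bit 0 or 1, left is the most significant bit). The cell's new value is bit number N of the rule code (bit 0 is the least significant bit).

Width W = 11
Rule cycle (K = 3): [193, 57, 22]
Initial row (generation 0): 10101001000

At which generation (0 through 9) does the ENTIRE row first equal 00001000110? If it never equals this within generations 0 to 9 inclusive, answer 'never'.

Answer: never

Derivation:
Gen 0: 10101001000
Gen 1 (rule 193): 00000000011
Gen 2 (rule 57): 11111111010
Gen 3 (rule 22): 00000000011
Gen 4 (rule 193): 11111111001
Gen 5 (rule 57): 10000000100
Gen 6 (rule 22): 11000001110
Gen 7 (rule 193): 01011100110
Gen 8 (rule 57): 00110010101
Gen 9 (rule 22): 01001110101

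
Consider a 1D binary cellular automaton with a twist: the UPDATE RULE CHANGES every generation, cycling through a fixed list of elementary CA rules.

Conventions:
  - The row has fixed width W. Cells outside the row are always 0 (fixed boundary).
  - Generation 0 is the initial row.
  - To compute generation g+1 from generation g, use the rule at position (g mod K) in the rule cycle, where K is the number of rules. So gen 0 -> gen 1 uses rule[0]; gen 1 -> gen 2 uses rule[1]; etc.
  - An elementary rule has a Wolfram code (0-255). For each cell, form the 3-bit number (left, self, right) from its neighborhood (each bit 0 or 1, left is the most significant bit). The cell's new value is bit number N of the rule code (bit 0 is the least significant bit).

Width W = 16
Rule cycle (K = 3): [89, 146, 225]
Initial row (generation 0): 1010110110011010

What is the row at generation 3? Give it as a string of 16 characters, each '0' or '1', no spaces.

Answer: 1100011000110010

Derivation:
Gen 0: 1010110110011010
Gen 1 (rule 89): 0000110111011001
Gen 2 (rule 146): 0001000010000110
Gen 3 (rule 225): 1100011000110010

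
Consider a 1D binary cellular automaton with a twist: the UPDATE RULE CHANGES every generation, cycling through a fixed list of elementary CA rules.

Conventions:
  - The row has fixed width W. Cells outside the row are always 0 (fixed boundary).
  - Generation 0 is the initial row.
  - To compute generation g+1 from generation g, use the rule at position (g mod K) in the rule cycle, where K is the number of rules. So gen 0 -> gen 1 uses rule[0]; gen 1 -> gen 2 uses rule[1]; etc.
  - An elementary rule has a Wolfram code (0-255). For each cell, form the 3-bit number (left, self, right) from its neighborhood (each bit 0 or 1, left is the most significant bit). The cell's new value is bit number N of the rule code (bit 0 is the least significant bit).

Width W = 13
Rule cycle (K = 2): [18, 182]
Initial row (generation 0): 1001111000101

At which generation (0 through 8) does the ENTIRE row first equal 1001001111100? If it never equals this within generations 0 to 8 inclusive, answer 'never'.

Answer: 2

Derivation:
Gen 0: 1001111000101
Gen 1 (rule 18): 0110000101000
Gen 2 (rule 182): 1001001111100
Gen 3 (rule 18): 0110110000010
Gen 4 (rule 182): 1001001000111
Gen 5 (rule 18): 0110110101000
Gen 6 (rule 182): 1001001111100
Gen 7 (rule 18): 0110110000010
Gen 8 (rule 182): 1001001000111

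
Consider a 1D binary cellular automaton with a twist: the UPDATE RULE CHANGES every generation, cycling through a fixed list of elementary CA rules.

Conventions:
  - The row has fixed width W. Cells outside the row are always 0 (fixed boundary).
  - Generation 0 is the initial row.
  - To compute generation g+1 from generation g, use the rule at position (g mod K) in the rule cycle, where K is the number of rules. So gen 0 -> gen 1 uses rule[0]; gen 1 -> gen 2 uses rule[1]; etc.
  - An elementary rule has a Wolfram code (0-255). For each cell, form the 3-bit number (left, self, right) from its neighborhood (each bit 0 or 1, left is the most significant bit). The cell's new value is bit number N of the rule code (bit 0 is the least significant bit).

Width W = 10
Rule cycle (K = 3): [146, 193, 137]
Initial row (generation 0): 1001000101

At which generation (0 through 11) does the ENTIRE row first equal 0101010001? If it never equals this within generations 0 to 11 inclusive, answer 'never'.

Gen 0: 1001000101
Gen 1 (rule 146): 0110101000
Gen 2 (rule 193): 0010000011
Gen 3 (rule 137): 1000111010
Gen 4 (rule 146): 0101010001
Gen 5 (rule 193): 0000000100
Gen 6 (rule 137): 1111110001
Gen 7 (rule 146): 0111101010
Gen 8 (rule 193): 0011100000
Gen 9 (rule 137): 1011001111
Gen 10 (rule 146): 0000110110
Gen 11 (rule 193): 1110010010

Answer: 4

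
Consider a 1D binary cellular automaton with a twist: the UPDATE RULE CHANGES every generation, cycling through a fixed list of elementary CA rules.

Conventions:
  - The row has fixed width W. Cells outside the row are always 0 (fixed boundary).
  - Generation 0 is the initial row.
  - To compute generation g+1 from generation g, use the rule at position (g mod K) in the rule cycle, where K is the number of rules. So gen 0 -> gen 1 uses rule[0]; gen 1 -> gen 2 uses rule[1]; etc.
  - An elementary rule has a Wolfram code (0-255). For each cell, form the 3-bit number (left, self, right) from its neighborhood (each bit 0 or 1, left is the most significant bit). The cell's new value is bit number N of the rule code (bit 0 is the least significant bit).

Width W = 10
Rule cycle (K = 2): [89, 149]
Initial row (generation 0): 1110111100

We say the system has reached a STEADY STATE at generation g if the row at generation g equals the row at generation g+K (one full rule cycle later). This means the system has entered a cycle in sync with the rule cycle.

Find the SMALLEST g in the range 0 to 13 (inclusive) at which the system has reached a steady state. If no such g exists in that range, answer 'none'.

Answer: none

Derivation:
Gen 0: 1110111100
Gen 1 (rule 89): 1010100111
Gen 2 (rule 149): 1010110010
Gen 3 (rule 89): 0000111001
Gen 4 (rule 149): 1110010101
Gen 5 (rule 89): 1011000000
Gen 6 (rule 149): 1000111111
Gen 7 (rule 89): 0110100001
Gen 8 (rule 149): 0000111101
Gen 9 (rule 89): 1110100100
Gen 10 (rule 149): 0100110111
Gen 11 (rule 89): 0010110101
Gen 12 (rule 149): 1010000101
Gen 13 (rule 89): 0001110000
Gen 14 (rule 149): 1100101111
Gen 15 (rule 89): 1110001001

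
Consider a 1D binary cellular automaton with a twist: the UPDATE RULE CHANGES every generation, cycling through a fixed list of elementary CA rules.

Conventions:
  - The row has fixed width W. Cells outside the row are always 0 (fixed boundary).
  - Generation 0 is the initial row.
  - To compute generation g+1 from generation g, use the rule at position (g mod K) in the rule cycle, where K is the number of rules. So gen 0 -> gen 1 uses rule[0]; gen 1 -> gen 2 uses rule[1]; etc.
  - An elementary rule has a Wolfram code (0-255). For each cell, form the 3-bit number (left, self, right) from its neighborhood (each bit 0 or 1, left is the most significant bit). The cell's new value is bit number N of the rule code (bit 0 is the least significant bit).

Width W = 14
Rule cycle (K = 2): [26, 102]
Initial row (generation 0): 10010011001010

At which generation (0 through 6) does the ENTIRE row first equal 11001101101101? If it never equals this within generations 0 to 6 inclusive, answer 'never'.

Gen 0: 10010011001010
Gen 1 (rule 26): 01101110110001
Gen 2 (rule 102): 10110011010011
Gen 3 (rule 26): 00101110001110
Gen 4 (rule 102): 01110010010010
Gen 5 (rule 26): 11001101101101
Gen 6 (rule 102): 01010110110111

Answer: 5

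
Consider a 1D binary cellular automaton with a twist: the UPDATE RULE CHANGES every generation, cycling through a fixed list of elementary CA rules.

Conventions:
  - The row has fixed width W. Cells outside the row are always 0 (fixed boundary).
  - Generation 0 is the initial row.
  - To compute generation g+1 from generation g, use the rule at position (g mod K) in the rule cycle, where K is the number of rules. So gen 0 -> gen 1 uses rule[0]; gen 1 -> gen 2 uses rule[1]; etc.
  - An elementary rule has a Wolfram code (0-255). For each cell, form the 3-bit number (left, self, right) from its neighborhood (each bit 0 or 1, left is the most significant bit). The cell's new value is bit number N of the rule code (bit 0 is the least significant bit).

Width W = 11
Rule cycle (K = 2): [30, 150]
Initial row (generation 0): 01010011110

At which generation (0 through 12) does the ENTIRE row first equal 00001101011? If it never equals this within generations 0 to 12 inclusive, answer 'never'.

Gen 0: 01010011110
Gen 1 (rule 30): 11011110001
Gen 2 (rule 150): 00001101011
Gen 3 (rule 30): 00011001010
Gen 4 (rule 150): 00100111011
Gen 5 (rule 30): 01111100010
Gen 6 (rule 150): 10111010111
Gen 7 (rule 30): 10100010100
Gen 8 (rule 150): 10110110110
Gen 9 (rule 30): 10100100101
Gen 10 (rule 150): 10111111101
Gen 11 (rule 30): 10100000001
Gen 12 (rule 150): 10110000011

Answer: 2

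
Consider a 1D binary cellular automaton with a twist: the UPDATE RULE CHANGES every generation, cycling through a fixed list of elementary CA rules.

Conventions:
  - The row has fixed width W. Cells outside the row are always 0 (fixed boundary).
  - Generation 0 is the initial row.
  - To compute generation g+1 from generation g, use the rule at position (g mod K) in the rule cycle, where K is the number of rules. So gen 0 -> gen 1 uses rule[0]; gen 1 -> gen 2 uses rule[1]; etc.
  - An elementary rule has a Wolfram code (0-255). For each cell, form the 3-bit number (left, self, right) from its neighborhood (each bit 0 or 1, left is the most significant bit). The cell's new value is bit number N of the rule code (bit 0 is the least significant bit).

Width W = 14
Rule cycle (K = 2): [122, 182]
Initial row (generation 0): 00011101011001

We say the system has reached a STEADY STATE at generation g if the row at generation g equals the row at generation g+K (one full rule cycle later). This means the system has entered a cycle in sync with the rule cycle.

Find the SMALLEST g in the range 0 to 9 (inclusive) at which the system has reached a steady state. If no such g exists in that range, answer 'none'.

Gen 0: 00011101011001
Gen 1 (rule 122): 00110110111110
Gen 2 (rule 182): 01001001011101
Gen 3 (rule 122): 10110110110110
Gen 4 (rule 182): 11001001001001
Gen 5 (rule 122): 11110110110110
Gen 6 (rule 182): 01101001001001
Gen 7 (rule 122): 11110110110110
Gen 8 (rule 182): 01101001001001
Gen 9 (rule 122): 11110110110110
Gen 10 (rule 182): 01101001001001
Gen 11 (rule 122): 11110110110110

Answer: 5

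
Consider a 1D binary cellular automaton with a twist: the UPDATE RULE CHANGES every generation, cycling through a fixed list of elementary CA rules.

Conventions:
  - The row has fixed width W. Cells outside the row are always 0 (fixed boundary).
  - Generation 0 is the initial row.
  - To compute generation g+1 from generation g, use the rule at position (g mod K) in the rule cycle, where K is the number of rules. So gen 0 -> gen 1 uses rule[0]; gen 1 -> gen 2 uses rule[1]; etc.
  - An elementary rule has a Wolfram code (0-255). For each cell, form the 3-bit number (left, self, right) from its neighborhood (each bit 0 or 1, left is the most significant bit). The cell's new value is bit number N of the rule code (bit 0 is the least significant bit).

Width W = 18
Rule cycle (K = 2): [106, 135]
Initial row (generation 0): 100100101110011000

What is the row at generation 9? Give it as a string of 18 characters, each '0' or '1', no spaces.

Gen 0: 100100101110011000
Gen 1 (rule 106): 001001011010111000
Gen 2 (rule 135): 111011000010010011
Gen 3 (rule 106): 101111000100100111
Gen 4 (rule 135): 100110011101101010
Gen 5 (rule 106): 001110110111110100
Gen 6 (rule 135): 110100000011100101
Gen 7 (rule 106): 111000000110101010
Gen 8 (rule 135): 010011111000101010
Gen 9 (rule 106): 100110001001010100

Answer: 100110001001010100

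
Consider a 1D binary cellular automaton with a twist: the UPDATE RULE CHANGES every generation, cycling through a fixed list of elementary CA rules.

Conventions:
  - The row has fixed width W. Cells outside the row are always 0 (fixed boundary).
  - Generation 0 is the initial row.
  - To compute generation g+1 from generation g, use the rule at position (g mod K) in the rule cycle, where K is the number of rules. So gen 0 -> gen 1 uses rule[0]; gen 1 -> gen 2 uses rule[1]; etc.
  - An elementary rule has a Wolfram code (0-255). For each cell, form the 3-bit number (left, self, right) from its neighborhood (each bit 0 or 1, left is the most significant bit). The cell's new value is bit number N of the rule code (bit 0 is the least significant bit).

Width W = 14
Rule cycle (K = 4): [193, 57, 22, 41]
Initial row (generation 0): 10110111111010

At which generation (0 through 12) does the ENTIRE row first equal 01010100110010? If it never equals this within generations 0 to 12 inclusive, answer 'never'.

Answer: never

Derivation:
Gen 0: 10110111111010
Gen 1 (rule 193): 00010011111000
Gen 2 (rule 57): 11001010000111
Gen 3 (rule 22): 00111011001000
Gen 4 (rule 41): 10100110000011
Gen 5 (rule 193): 00000010111001
Gen 6 (rule 57): 11111001100100
Gen 7 (rule 22): 00000110011110
Gen 8 (rule 41): 11110100010000
Gen 9 (rule 193): 01110001000111
Gen 10 (rule 57): 01001100110100
Gen 11 (rule 22): 11110011000110
Gen 12 (rule 41): 10000010010100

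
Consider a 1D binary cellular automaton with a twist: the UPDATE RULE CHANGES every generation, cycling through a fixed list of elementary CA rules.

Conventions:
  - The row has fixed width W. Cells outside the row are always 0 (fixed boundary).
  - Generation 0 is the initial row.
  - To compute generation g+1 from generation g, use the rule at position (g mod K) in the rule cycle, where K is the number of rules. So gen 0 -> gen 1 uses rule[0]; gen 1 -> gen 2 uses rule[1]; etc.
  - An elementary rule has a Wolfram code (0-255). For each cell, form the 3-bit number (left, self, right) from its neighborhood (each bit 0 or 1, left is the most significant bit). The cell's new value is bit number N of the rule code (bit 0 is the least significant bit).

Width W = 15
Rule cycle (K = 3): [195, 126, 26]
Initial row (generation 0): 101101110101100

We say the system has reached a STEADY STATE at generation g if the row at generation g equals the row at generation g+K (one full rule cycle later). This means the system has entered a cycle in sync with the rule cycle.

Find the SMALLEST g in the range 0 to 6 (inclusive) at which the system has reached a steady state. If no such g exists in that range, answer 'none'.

Answer: none

Derivation:
Gen 0: 101101110101100
Gen 1 (rule 195): 000100110000101
Gen 2 (rule 126): 001111111001111
Gen 3 (rule 26): 011000000111000
Gen 4 (rule 195): 101011111011011
Gen 5 (rule 126): 111110001111111
Gen 6 (rule 26): 100001011000000
Gen 7 (rule 195): 001110001011111
Gen 8 (rule 126): 011011011110001
Gen 9 (rule 26): 110010010001010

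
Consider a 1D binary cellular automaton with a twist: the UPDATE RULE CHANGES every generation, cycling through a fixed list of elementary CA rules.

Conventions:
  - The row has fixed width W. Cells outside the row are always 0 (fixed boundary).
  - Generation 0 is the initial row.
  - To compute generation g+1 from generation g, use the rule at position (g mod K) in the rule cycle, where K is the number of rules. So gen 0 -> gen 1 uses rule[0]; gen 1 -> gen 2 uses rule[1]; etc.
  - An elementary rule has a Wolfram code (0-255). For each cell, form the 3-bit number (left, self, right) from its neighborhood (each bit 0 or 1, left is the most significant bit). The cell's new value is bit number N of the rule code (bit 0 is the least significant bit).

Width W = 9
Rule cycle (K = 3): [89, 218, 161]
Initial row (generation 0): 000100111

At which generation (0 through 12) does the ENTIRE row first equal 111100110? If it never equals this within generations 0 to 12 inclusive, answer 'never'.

Answer: 5

Derivation:
Gen 0: 000100111
Gen 1 (rule 89): 110010101
Gen 2 (rule 218): 111100000
Gen 3 (rule 161): 011001111
Gen 4 (rule 89): 011101001
Gen 5 (rule 218): 111100110
Gen 6 (rule 161): 011000000
Gen 7 (rule 89): 011111111
Gen 8 (rule 218): 111111111
Gen 9 (rule 161): 011111110
Gen 10 (rule 89): 010000011
Gen 11 (rule 218): 101000111
Gen 12 (rule 161): 010010010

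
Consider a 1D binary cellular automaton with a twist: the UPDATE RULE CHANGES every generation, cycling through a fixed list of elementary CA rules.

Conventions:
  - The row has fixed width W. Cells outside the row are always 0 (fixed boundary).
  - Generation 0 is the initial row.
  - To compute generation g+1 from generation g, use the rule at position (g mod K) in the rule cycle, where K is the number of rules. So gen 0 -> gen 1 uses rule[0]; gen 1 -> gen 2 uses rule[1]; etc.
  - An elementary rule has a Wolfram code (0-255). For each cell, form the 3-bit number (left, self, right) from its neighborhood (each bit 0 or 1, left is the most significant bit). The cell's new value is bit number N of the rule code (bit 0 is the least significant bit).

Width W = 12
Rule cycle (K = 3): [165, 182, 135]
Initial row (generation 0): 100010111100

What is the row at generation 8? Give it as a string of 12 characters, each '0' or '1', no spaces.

Answer: 101110110011

Derivation:
Gen 0: 100010111100
Gen 1 (rule 165): 101011011001
Gen 2 (rule 182): 111100100111
Gen 3 (rule 135): 011001101010
Gen 4 (rule 165): 000000011110
Gen 5 (rule 182): 000000101101
Gen 6 (rule 135): 111111100001
Gen 7 (rule 165): 011111001101
Gen 8 (rule 182): 101110110011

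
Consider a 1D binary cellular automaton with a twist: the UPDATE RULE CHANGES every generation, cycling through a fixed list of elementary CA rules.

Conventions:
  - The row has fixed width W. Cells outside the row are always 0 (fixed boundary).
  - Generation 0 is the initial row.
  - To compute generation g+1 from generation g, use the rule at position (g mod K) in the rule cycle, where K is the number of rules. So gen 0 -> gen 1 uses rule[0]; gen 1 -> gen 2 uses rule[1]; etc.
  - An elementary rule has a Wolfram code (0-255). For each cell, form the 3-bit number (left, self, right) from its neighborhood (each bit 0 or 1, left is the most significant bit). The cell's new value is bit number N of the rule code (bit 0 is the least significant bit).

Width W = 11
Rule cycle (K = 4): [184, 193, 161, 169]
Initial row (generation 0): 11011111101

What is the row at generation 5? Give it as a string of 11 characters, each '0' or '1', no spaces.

Gen 0: 11011111101
Gen 1 (rule 184): 10111111010
Gen 2 (rule 193): 00011111000
Gen 3 (rule 161): 11001110011
Gen 4 (rule 169): 10001100010
Gen 5 (rule 184): 01001010001

Answer: 01001010001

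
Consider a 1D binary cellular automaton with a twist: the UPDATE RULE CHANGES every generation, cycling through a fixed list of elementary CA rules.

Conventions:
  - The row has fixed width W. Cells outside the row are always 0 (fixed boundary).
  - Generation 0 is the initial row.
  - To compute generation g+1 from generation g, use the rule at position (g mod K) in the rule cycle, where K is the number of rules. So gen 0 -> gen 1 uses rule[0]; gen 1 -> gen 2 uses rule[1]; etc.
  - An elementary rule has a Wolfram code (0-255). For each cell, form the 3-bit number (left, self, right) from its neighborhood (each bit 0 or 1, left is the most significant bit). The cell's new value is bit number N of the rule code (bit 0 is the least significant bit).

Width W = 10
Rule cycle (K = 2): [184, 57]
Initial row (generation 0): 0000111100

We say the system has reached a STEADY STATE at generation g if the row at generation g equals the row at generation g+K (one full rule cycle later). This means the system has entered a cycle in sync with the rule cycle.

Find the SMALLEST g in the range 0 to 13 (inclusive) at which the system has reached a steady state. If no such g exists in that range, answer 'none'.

Gen 0: 0000111100
Gen 1 (rule 184): 0000111010
Gen 2 (rule 57): 1110100101
Gen 3 (rule 184): 1101010010
Gen 4 (rule 57): 1010101001
Gen 5 (rule 184): 0101010100
Gen 6 (rule 57): 0010101011
Gen 7 (rule 184): 0001010110
Gen 8 (rule 57): 1100101101
Gen 9 (rule 184): 1010011010
Gen 10 (rule 57): 0101010101
Gen 11 (rule 184): 0010101010
Gen 12 (rule 57): 1001010101
Gen 13 (rule 184): 0100101010
Gen 14 (rule 57): 0010010101
Gen 15 (rule 184): 0001001010

Answer: none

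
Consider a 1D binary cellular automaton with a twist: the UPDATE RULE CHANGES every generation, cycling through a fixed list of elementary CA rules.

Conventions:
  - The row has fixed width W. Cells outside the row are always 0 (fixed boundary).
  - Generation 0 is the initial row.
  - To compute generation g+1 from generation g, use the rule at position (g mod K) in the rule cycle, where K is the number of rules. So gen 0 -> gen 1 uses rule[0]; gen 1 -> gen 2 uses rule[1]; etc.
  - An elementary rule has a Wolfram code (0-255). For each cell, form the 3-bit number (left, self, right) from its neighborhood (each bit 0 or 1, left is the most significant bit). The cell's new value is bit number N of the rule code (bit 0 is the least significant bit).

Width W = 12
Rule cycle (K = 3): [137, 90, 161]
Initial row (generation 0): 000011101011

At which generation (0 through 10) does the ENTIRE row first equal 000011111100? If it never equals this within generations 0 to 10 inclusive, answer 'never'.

Answer: never

Derivation:
Gen 0: 000011101011
Gen 1 (rule 137): 111011000010
Gen 2 (rule 90): 101011100101
Gen 3 (rule 161): 010101000010
Gen 4 (rule 137): 000000011000
Gen 5 (rule 90): 000000111100
Gen 6 (rule 161): 111110011001
Gen 7 (rule 137): 111100010000
Gen 8 (rule 90): 100110101000
Gen 9 (rule 161): 000001010011
Gen 10 (rule 137): 111100000010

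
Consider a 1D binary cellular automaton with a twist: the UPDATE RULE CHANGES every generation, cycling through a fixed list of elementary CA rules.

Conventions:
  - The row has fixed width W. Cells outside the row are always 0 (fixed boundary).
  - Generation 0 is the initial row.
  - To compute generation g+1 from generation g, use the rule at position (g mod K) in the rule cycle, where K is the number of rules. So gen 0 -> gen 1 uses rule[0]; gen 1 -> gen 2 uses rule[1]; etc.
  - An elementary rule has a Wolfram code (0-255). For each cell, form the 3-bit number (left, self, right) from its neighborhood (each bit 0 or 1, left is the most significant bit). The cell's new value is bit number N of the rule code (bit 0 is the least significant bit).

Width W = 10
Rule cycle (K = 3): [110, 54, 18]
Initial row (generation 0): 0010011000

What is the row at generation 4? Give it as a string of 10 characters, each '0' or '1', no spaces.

Gen 0: 0010011000
Gen 1 (rule 110): 0110111000
Gen 2 (rule 54): 1001000100
Gen 3 (rule 18): 0110101010
Gen 4 (rule 110): 1111111110

Answer: 1111111110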